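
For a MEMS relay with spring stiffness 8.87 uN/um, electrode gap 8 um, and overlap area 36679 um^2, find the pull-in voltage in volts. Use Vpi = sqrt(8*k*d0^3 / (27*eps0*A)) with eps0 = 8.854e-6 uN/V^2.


Step 1: Compute numerator: 8 * k * d0^3 = 8 * 8.87 * 8^3 = 36331.52
Step 2: Compute denominator: 27 * eps0 * A = 27 * 8.854e-6 * 36679 = 8.768408
Step 3: Vpi = sqrt(36331.52 / 8.768408)
Vpi = 64.37 V


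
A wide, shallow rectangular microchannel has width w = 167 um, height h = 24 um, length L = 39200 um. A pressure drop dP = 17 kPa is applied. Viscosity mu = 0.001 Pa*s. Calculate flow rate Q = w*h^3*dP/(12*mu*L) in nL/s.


Step 1: Convert all dimensions to SI (meters).
w = 167e-6 m, h = 24e-6 m, L = 39200e-6 m, dP = 17e3 Pa
Step 2: Q = w * h^3 * dP / (12 * mu * L)
Q = 167e-6 * (24e-6)^3 * 17e3 / (12 * 0.001 * 39200e-6) = 8.343184e-11 m^3/s
Step 3: Convert Q from m^3/s to nL/s (1 m^3 = 1e12 nL, so multiply by 1e12).
Q = 83.432 nL/s


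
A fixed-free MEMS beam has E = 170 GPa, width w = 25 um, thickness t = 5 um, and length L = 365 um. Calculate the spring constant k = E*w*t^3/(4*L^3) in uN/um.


Step 1: Convert E to consistent units (1 GPa = 1000 uN/um^2).
E = 170 GPa = 170000 uN/um^2
Step 2: Compute t^3 = 5^3 = 125
Step 3: Compute L^3 = 365^3 = 48627125
Step 4: k = 170000 * 25 * 125 / (4 * 48627125)
k = 2.7312 uN/um


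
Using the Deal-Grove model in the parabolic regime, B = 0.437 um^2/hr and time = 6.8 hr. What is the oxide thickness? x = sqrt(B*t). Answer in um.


Step 1: Compute B*t = 0.437 * 6.8 = 2.9716
Step 2: x = sqrt(2.9716)
x = 1.724 um


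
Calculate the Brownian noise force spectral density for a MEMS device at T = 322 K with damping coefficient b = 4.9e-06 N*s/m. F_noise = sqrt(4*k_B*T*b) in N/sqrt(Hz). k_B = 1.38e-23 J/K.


Step 1: Compute 4 * k_B * T * b
= 4 * 1.38e-23 * 322 * 4.9e-06
= 8.7095e-26 N^2/Hz
Step 2: F_noise = sqrt(8.7095e-26)
F_noise = 2.95e-13 N/sqrt(Hz)


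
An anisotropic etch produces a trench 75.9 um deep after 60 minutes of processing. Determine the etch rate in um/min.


Step 1: Etch rate = depth / time
Step 2: rate = 75.9 / 60
rate = 1.265 um/min


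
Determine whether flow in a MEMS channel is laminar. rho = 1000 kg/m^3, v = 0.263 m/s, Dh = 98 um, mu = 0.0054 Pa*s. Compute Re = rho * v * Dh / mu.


Step 1: Convert Dh to meters: Dh = 98e-6 m
Step 2: Re = rho * v * Dh / mu
Re = 1000 * 0.263 * 98e-6 / 0.0054
Re = 4.773
Since Re = 4.773 is below ~2300, the flow is laminar.


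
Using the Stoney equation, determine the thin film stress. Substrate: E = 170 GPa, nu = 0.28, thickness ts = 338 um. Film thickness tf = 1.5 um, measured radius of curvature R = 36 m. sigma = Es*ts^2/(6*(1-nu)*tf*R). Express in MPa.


Step 1: Compute numerator: Es * ts^2 = 170 * 338^2 = 19421480 (GPa*um^2)
Step 2: Compute denominator (R in um): 6*(1-nu)*tf*R = 6*0.72*1.5*36e6 = 233280000.0 (um^2)
Step 3: sigma (GPa) = 19421480 / 233280000.0 = 8.3254e-02 GPa
Step 4: Convert to MPa (x1000): sigma = 83.3 MPa


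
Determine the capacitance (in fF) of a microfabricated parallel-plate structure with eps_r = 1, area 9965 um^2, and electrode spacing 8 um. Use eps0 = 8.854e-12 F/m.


Step 1: Convert area to m^2: A = 9965e-12 m^2
Step 2: Convert gap to m: d = 8e-6 m
Step 3: C = eps0 * eps_r * A / d
C = 8.854e-12 * 1 * 9965e-12 / 8e-6
Step 4: Convert to fF (multiply by 1e15).
C = 11.03 fF


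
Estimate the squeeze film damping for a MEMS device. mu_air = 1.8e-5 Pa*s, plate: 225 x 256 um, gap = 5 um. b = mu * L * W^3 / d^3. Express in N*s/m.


Step 1: Convert to SI.
L = 225e-6 m, W = 256e-6 m, d = 5e-6 m
Step 2: W^3 = (256e-6)^3 = 1.68e-11 m^3
Step 3: d^3 = (5e-6)^3 = 1.25e-16 m^3
Step 4: b = 1.8e-5 * 225e-6 * 1.68e-11 / 1.25e-16
b = 5.44e-04 N*s/m


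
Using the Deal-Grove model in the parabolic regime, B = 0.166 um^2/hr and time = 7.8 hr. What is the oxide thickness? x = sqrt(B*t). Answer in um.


Step 1: Compute B*t = 0.166 * 7.8 = 1.2948
Step 2: x = sqrt(1.2948)
x = 1.138 um


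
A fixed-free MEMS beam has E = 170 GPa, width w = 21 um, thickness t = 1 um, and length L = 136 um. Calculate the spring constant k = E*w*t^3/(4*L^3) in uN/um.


Step 1: Convert E to consistent units (1 GPa = 1000 uN/um^2).
E = 170 GPa = 170000 uN/um^2
Step 2: Compute t^3 = 1^3 = 1
Step 3: Compute L^3 = 136^3 = 2515456
Step 4: k = 170000 * 21 * 1 / (4 * 2515456)
k = 0.3548 uN/um


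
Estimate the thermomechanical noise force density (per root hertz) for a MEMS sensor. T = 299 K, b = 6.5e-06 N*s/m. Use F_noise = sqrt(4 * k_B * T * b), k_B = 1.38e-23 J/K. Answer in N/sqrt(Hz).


Step 1: Compute 4 * k_B * T * b
= 4 * 1.38e-23 * 299 * 6.5e-06
= 1.0728e-25 N^2/Hz
Step 2: F_noise = sqrt(1.0728e-25)
F_noise = 3.28e-13 N/sqrt(Hz)


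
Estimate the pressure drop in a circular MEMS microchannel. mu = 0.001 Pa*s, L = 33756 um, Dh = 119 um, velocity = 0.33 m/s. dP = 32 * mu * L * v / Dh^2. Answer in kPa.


Step 1: Convert to SI: L = 33756e-6 m, Dh = 119e-6 m
Step 2: dP = 32 * 0.001 * 33756e-6 * 0.33 / (119e-6)^2
Step 3: dP = 25172.19 Pa
Step 4: Convert to kPa: dP = 25.17 kPa


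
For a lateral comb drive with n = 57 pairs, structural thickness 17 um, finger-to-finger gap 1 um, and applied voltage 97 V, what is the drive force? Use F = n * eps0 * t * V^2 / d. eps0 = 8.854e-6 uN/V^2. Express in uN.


Step 1: Parameters: n=57, eps0=8.854e-6 uN/V^2, t=17 um, V=97 V, d=1 um
Step 2: V^2 = 9409
Step 3: F = 57 * 8.854e-6 * 17 * 9409 / 1
F = 80.725 uN


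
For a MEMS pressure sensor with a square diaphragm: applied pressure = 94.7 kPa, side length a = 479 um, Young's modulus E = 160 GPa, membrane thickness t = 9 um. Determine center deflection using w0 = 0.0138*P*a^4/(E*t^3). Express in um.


Step 1: Convert pressure to compatible units (E is in GPa, so P in GPa).
P = 94.7 kPa = 94.7e-6 GPa
Step 2: Compute numerator: 0.0138 * P * a^4.
a^4 = 479^4 = 52643172481
numerator = 0.0138 * 94.7e-6 * 52643172481 = 6.87973e+04
Step 3: Compute denominator: E * t^3 = 160 * 9^3 = 116640
Step 4: w0 = numerator / denominator = 6.87973e+04 / 116640 = 0.5898 um


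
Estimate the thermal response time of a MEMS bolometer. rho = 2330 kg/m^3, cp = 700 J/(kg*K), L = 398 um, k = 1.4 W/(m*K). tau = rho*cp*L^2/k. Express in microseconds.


Step 1: Convert L to m: L = 398e-6 m
Step 2: L^2 = (398e-6)^2 = 1.58404e-07 m^2
Step 3: tau = 2330 * 700 * 1.58404e-07 / 1.4 = 1.8454066e-01 s
Step 4: Convert to microseconds (multiply by 1e6).
tau = 184540.66 us


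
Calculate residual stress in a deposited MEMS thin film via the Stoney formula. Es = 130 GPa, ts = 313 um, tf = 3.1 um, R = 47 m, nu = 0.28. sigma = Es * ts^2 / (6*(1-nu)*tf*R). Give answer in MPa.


Step 1: Compute numerator: Es * ts^2 = 130 * 313^2 = 12735970 (GPa*um^2)
Step 2: Compute denominator (R in um): 6*(1-nu)*tf*R = 6*0.72*3.1*47e6 = 629424000.0 (um^2)
Step 3: sigma (GPa) = 12735970 / 629424000.0 = 2.0234e-02 GPa
Step 4: Convert to MPa (x1000): sigma = 20.2 MPa


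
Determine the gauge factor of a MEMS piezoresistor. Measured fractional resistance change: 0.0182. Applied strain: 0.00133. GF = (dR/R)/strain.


Step 1: Identify values.
dR/R = 0.0182, strain = 0.00133
Step 2: GF = (dR/R) / strain = 0.0182 / 0.00133
GF = 13.7


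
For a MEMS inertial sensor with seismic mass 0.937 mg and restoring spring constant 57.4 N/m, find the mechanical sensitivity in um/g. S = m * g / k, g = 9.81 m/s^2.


Step 1: Convert mass: m = 0.937 mg = 9.37e-07 kg
Step 2: S = m * g / k = 9.37e-07 * 9.81 / 57.4
Step 3: S = 1.60e-07 m/g
Step 4: Convert to um/g: S = 0.16 um/g


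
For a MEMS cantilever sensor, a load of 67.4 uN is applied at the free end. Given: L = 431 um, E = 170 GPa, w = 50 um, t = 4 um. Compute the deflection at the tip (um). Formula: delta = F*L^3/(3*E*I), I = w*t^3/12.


Step 1: Calculate the second moment of area.
I = w * t^3 / 12 = 50 * 4^3 / 12 = 266.6667 um^4
Step 2: Convert E to consistent units (1 GPa = 1000 uN/um^2).
E = 170 GPa = 170000 uN/um^2
Step 3: Calculate tip deflection.
delta = F * L^3 / (3 * E * I)
delta = 67.4 * 431^3 / (3 * 170000 * 266.6667)
delta = 39.6783 um


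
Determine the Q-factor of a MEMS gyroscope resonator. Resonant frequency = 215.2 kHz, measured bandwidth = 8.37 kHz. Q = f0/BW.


Step 1: Q = f0 / bandwidth
Step 2: Q = 215.2 / 8.37
Q = 25.7


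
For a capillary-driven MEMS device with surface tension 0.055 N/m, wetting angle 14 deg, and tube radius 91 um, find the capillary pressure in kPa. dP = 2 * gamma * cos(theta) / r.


Step 1: cos(14 deg) = 0.9703
Step 2: Convert r to m: r = 91e-6 m
Step 3: dP = 2 * 0.055 * 0.9703 / 91e-6 = 1172.9 Pa
Step 4: Convert Pa to kPa (divide by 1000).
dP = 1.17 kPa


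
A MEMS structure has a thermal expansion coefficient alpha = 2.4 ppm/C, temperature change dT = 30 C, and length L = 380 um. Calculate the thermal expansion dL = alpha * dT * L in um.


Step 1: Convert CTE: alpha = 2.4 ppm/C = 2.4e-6 /C
Step 2: dL = 2.4e-6 * 30 * 380
dL = 0.0274 um


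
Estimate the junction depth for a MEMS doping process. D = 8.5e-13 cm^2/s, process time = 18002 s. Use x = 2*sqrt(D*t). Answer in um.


Step 1: Compute D*t = 8.5e-13 * 18002 = 1.53017e-08 cm^2
Step 2: sqrt(D*t) = 1.237e-04 cm
Step 3: x = 2 * 1.237e-04 cm = 2.474e-04 cm
Step 4: Convert to um (1 cm = 1e4 um): x = 2.474 um


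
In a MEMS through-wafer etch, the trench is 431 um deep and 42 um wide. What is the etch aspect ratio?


Step 1: AR = depth / width
Step 2: AR = 431 / 42
AR = 10.3


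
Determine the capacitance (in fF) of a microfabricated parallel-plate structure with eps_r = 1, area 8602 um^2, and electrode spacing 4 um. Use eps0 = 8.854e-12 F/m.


Step 1: Convert area to m^2: A = 8602e-12 m^2
Step 2: Convert gap to m: d = 4e-6 m
Step 3: C = eps0 * eps_r * A / d
C = 8.854e-12 * 1 * 8602e-12 / 4e-6
Step 4: Convert to fF (multiply by 1e15).
C = 19.04 fF


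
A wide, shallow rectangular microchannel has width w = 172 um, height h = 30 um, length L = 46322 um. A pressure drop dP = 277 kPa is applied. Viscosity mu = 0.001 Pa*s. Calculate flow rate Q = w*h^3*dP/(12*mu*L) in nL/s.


Step 1: Convert all dimensions to SI (meters).
w = 172e-6 m, h = 30e-6 m, L = 46322e-6 m, dP = 277e3 Pa
Step 2: Q = w * h^3 * dP / (12 * mu * L)
Q = 172e-6 * (30e-6)^3 * 277e3 / (12 * 0.001 * 46322e-6) = 2.31421355e-09 m^3/s
Step 3: Convert Q from m^3/s to nL/s (1 m^3 = 1e12 nL, so multiply by 1e12).
Q = 2314.214 nL/s


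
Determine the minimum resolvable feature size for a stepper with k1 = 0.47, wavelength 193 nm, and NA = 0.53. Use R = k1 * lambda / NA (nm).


Step 1: Identify values: k1 = 0.47, lambda = 193 nm, NA = 0.53
Step 2: R = k1 * lambda / NA
R = 0.47 * 193 / 0.53
R = 171.2 nm


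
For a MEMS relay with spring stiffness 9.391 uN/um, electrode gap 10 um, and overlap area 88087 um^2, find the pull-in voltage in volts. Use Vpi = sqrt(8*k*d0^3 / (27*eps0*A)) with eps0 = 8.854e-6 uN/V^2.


Step 1: Compute numerator: 8 * k * d0^3 = 8 * 9.391 * 10^3 = 75128.0
Step 2: Compute denominator: 27 * eps0 * A = 27 * 8.854e-6 * 88087 = 21.057902
Step 3: Vpi = sqrt(75128.0 / 21.057902)
Vpi = 59.73 V


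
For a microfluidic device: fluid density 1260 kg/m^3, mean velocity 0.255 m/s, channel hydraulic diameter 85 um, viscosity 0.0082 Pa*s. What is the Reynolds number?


Step 1: Convert Dh to meters: Dh = 85e-6 m
Step 2: Re = rho * v * Dh / mu
Re = 1260 * 0.255 * 85e-6 / 0.0082
Re = 3.331


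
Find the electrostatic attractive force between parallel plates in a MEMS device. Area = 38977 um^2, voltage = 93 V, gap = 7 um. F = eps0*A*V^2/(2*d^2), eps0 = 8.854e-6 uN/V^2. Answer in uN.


Step 1: Identify parameters.
eps0 = 8.854e-6 uN/V^2, A = 38977 um^2, V = 93 V, d = 7 um
Step 2: Compute V^2 = 93^2 = 8649
Step 3: Compute d^2 = 7^2 = 49
Step 4: F = 0.5 * 8.854e-6 * 38977 * 8649 / 49
F = 30.457 uN


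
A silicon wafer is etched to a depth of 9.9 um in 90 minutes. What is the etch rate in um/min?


Step 1: Etch rate = depth / time
Step 2: rate = 9.9 / 90
rate = 0.11 um/min


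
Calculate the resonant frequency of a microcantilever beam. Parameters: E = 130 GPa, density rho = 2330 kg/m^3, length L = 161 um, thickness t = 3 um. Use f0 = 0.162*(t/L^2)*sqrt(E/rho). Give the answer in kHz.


Step 1: Convert units to SI.
t_SI = 3e-6 m, L_SI = 161e-6 m
Step 2: Calculate sqrt(E/rho).
sqrt(130e9 / 2330) = 7469.54 m/s
Step 3: Compute f0.
f0 = 0.162 * 3e-6 / (161e-6)^2 * 7469.54 = 140048.5 Hz = 140.05 kHz


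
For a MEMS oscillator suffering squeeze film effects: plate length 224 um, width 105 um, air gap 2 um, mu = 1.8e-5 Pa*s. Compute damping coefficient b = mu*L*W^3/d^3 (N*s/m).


Step 1: Convert to SI.
L = 224e-6 m, W = 105e-6 m, d = 2e-6 m
Step 2: W^3 = (105e-6)^3 = 1.16e-12 m^3
Step 3: d^3 = (2e-6)^3 = 8.00e-18 m^3
Step 4: b = 1.8e-5 * 224e-6 * 1.16e-12 / 8.00e-18
b = 5.83e-04 N*s/m


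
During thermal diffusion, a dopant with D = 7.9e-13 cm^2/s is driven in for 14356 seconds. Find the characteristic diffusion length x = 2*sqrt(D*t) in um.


Step 1: Compute D*t = 7.9e-13 * 14356 = 1.134124e-08 cm^2
Step 2: sqrt(D*t) = 1.065e-04 cm
Step 3: x = 2 * 1.065e-04 cm = 2.13e-04 cm
Step 4: Convert to um (1 cm = 1e4 um): x = 2.13 um


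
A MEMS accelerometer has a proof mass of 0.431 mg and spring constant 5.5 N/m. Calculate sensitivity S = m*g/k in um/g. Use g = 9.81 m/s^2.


Step 1: Convert mass: m = 0.431 mg = 4.31e-07 kg
Step 2: S = m * g / k = 4.31e-07 * 9.81 / 5.5
Step 3: S = 7.69e-07 m/g
Step 4: Convert to um/g: S = 0.769 um/g


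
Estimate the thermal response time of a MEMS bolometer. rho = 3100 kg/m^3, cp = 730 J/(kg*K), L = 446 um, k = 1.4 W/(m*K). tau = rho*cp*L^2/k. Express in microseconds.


Step 1: Convert L to m: L = 446e-6 m
Step 2: L^2 = (446e-6)^2 = 1.98916e-07 m^2
Step 3: tau = 3100 * 730 * 1.98916e-07 / 1.4 = 3.2153350571e-01 s
Step 4: Convert to microseconds (multiply by 1e6).
tau = 321533.506 us


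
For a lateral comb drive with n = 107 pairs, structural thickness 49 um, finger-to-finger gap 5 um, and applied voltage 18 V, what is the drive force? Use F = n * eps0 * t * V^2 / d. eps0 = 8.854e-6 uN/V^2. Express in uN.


Step 1: Parameters: n=107, eps0=8.854e-6 uN/V^2, t=49 um, V=18 V, d=5 um
Step 2: V^2 = 324
Step 3: F = 107 * 8.854e-6 * 49 * 324 / 5
F = 3.008 uN


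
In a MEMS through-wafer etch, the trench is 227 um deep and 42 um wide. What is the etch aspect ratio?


Step 1: AR = depth / width
Step 2: AR = 227 / 42
AR = 5.4


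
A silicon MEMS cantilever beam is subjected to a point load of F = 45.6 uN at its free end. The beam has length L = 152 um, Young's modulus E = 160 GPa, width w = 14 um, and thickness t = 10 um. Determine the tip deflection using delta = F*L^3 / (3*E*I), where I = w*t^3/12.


Step 1: Calculate the second moment of area.
I = w * t^3 / 12 = 14 * 10^3 / 12 = 1166.6667 um^4
Step 2: Convert E to consistent units (1 GPa = 1000 uN/um^2).
E = 160 GPa = 160000 uN/um^2
Step 3: Calculate tip deflection.
delta = F * L^3 / (3 * E * I)
delta = 45.6 * 152^3 / (3 * 160000 * 1166.6667)
delta = 0.286 um


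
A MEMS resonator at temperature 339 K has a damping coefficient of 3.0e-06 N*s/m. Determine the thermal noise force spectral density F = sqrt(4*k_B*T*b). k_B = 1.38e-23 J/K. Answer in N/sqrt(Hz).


Step 1: Compute 4 * k_B * T * b
= 4 * 1.38e-23 * 339 * 3.0e-06
= 5.6138e-26 N^2/Hz
Step 2: F_noise = sqrt(5.6138e-26)
F_noise = 2.37e-13 N/sqrt(Hz)


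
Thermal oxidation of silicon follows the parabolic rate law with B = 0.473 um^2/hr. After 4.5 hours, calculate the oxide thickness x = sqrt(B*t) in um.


Step 1: Compute B*t = 0.473 * 4.5 = 2.1285
Step 2: x = sqrt(2.1285)
x = 1.459 um


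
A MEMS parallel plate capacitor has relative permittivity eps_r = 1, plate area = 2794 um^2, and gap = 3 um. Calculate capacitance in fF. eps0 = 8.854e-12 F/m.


Step 1: Convert area to m^2: A = 2794e-12 m^2
Step 2: Convert gap to m: d = 3e-6 m
Step 3: C = eps0 * eps_r * A / d
C = 8.854e-12 * 1 * 2794e-12 / 3e-6
Step 4: Convert to fF (multiply by 1e15).
C = 8.25 fF


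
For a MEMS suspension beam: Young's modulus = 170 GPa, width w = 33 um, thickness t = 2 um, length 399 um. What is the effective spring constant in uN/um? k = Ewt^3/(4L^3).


Step 1: Convert E to consistent units (1 GPa = 1000 uN/um^2).
E = 170 GPa = 170000 uN/um^2
Step 2: Compute t^3 = 2^3 = 8
Step 3: Compute L^3 = 399^3 = 63521199
Step 4: k = 170000 * 33 * 8 / (4 * 63521199)
k = 0.1766 uN/um


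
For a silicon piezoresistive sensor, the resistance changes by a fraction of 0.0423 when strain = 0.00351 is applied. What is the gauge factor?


Step 1: Identify values.
dR/R = 0.0423, strain = 0.00351
Step 2: GF = (dR/R) / strain = 0.0423 / 0.00351
GF = 12.1


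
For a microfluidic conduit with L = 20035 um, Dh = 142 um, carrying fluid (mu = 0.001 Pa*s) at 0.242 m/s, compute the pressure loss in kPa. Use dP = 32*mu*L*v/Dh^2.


Step 1: Convert to SI: L = 20035e-6 m, Dh = 142e-6 m
Step 2: dP = 32 * 0.001 * 20035e-6 * 0.242 / (142e-6)^2
Step 3: dP = 7694.46 Pa
Step 4: Convert to kPa: dP = 7.69 kPa


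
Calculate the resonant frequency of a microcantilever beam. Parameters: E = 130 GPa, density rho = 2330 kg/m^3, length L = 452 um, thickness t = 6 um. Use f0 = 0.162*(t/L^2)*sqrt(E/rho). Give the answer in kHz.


Step 1: Convert units to SI.
t_SI = 6e-6 m, L_SI = 452e-6 m
Step 2: Calculate sqrt(E/rho).
sqrt(130e9 / 2330) = 7469.54 m/s
Step 3: Compute f0.
f0 = 0.162 * 6e-6 / (452e-6)^2 * 7469.54 = 35537.2 Hz = 35.54 kHz


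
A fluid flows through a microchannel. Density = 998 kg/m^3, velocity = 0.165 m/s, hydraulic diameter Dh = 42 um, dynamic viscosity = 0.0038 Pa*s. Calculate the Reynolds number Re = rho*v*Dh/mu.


Step 1: Convert Dh to meters: Dh = 42e-6 m
Step 2: Re = rho * v * Dh / mu
Re = 998 * 0.165 * 42e-6 / 0.0038
Re = 1.82


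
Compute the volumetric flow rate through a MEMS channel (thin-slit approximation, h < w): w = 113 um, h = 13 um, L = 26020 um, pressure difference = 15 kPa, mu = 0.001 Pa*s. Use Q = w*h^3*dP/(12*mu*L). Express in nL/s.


Step 1: Convert all dimensions to SI (meters).
w = 113e-6 m, h = 13e-6 m, L = 26020e-6 m, dP = 15e3 Pa
Step 2: Q = w * h^3 * dP / (12 * mu * L)
Q = 113e-6 * (13e-6)^3 * 15e3 / (12 * 0.001 * 26020e-6) = 1.192645e-11 m^3/s
Step 3: Convert Q from m^3/s to nL/s (1 m^3 = 1e12 nL, so multiply by 1e12).
Q = 11.926 nL/s


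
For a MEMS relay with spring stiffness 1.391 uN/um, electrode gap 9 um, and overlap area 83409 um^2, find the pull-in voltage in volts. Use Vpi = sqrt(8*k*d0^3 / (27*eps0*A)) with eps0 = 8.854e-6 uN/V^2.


Step 1: Compute numerator: 8 * k * d0^3 = 8 * 1.391 * 9^3 = 8112.312
Step 2: Compute denominator: 27 * eps0 * A = 27 * 8.854e-6 * 83409 = 19.939589
Step 3: Vpi = sqrt(8112.312 / 19.939589)
Vpi = 20.17 V


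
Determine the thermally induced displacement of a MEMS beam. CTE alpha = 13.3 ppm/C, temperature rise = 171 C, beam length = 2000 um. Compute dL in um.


Step 1: Convert CTE: alpha = 13.3 ppm/C = 13.3e-6 /C
Step 2: dL = 13.3e-6 * 171 * 2000
dL = 4.5486 um


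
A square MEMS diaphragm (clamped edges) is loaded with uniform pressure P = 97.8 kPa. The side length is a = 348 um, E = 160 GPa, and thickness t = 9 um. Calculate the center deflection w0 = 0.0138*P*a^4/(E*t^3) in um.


Step 1: Convert pressure to compatible units (E is in GPa, so P in GPa).
P = 97.8 kPa = 97.8e-6 GPa
Step 2: Compute numerator: 0.0138 * P * a^4.
a^4 = 348^4 = 14666178816
numerator = 0.0138 * 97.8e-6 * 14666178816 = 1.97941e+04
Step 3: Compute denominator: E * t^3 = 160 * 9^3 = 116640
Step 4: w0 = numerator / denominator = 1.97941e+04 / 116640 = 0.1697 um


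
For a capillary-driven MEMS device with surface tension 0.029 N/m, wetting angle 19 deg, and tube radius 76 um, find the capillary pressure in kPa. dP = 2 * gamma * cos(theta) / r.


Step 1: cos(19 deg) = 0.9455
Step 2: Convert r to m: r = 76e-6 m
Step 3: dP = 2 * 0.029 * 0.9455 / 76e-6 = 721.6 Pa
Step 4: Convert Pa to kPa (divide by 1000).
dP = 0.72 kPa


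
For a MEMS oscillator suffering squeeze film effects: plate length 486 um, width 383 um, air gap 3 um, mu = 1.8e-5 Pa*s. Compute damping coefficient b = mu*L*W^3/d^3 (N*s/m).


Step 1: Convert to SI.
L = 486e-6 m, W = 383e-6 m, d = 3e-6 m
Step 2: W^3 = (383e-6)^3 = 5.62e-11 m^3
Step 3: d^3 = (3e-6)^3 = 2.70e-17 m^3
Step 4: b = 1.8e-5 * 486e-6 * 5.62e-11 / 2.70e-17
b = 1.82e-02 N*s/m


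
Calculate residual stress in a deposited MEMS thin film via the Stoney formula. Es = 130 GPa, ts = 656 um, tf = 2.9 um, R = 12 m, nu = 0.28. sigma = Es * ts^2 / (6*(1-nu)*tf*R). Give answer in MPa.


Step 1: Compute numerator: Es * ts^2 = 130 * 656^2 = 55943680 (GPa*um^2)
Step 2: Compute denominator (R in um): 6*(1-nu)*tf*R = 6*0.72*2.9*12e6 = 150336000.0 (um^2)
Step 3: sigma (GPa) = 55943680 / 150336000.0 = 3.72124e-01 GPa
Step 4: Convert to MPa (x1000): sigma = 372.1 MPa


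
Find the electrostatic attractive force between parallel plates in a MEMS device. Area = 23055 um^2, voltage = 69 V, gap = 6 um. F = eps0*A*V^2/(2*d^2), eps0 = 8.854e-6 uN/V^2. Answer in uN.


Step 1: Identify parameters.
eps0 = 8.854e-6 uN/V^2, A = 23055 um^2, V = 69 V, d = 6 um
Step 2: Compute V^2 = 69^2 = 4761
Step 3: Compute d^2 = 6^2 = 36
Step 4: F = 0.5 * 8.854e-6 * 23055 * 4761 / 36
F = 13.498 uN


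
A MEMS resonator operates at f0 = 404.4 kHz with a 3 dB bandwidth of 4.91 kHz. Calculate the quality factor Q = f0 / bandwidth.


Step 1: Q = f0 / bandwidth
Step 2: Q = 404.4 / 4.91
Q = 82.4


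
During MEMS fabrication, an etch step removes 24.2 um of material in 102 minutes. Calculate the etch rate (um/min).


Step 1: Etch rate = depth / time
Step 2: rate = 24.2 / 102
rate = 0.237 um/min


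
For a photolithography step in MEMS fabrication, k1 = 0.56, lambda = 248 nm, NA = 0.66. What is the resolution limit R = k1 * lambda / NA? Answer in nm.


Step 1: Identify values: k1 = 0.56, lambda = 248 nm, NA = 0.66
Step 2: R = k1 * lambda / NA
R = 0.56 * 248 / 0.66
R = 210.4 nm


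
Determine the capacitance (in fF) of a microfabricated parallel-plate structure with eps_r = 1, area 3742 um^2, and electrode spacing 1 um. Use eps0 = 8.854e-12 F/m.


Step 1: Convert area to m^2: A = 3742e-12 m^2
Step 2: Convert gap to m: d = 1e-6 m
Step 3: C = eps0 * eps_r * A / d
C = 8.854e-12 * 1 * 3742e-12 / 1e-6
Step 4: Convert to fF (multiply by 1e15).
C = 33.13 fF


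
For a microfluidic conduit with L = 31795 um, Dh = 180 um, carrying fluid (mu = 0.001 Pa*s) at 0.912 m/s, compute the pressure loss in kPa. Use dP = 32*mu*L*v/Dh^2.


Step 1: Convert to SI: L = 31795e-6 m, Dh = 180e-6 m
Step 2: dP = 32 * 0.001 * 31795e-6 * 0.912 / (180e-6)^2
Step 3: dP = 28639.05 Pa
Step 4: Convert to kPa: dP = 28.64 kPa


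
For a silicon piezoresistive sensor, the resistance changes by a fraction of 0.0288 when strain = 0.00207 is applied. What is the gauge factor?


Step 1: Identify values.
dR/R = 0.0288, strain = 0.00207
Step 2: GF = (dR/R) / strain = 0.0288 / 0.00207
GF = 13.9


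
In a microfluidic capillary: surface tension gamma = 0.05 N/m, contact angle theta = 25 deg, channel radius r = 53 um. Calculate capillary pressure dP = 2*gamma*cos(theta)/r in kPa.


Step 1: cos(25 deg) = 0.9063
Step 2: Convert r to m: r = 53e-6 m
Step 3: dP = 2 * 0.05 * 0.9063 / 53e-6 = 1710.0 Pa
Step 4: Convert Pa to kPa (divide by 1000).
dP = 1.71 kPa


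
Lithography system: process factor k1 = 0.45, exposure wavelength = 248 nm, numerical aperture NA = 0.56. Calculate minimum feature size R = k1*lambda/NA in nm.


Step 1: Identify values: k1 = 0.45, lambda = 248 nm, NA = 0.56
Step 2: R = k1 * lambda / NA
R = 0.45 * 248 / 0.56
R = 199.3 nm


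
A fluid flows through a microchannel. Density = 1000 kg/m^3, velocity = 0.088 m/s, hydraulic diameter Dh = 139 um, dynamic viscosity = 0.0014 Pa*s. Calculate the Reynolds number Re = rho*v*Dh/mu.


Step 1: Convert Dh to meters: Dh = 139e-6 m
Step 2: Re = rho * v * Dh / mu
Re = 1000 * 0.088 * 139e-6 / 0.0014
Re = 8.737


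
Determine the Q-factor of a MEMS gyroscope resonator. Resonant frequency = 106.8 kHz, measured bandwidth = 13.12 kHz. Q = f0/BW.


Step 1: Q = f0 / bandwidth
Step 2: Q = 106.8 / 13.12
Q = 8.1


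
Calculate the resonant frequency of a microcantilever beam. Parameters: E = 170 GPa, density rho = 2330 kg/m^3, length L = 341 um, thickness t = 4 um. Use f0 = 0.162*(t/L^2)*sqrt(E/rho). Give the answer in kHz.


Step 1: Convert units to SI.
t_SI = 4e-6 m, L_SI = 341e-6 m
Step 2: Calculate sqrt(E/rho).
sqrt(170e9 / 2330) = 8541.74 m/s
Step 3: Compute f0.
f0 = 0.162 * 4e-6 / (341e-6)^2 * 8541.74 = 47600.6 Hz = 47.6 kHz


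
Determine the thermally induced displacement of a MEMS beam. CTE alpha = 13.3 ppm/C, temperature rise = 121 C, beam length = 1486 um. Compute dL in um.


Step 1: Convert CTE: alpha = 13.3 ppm/C = 13.3e-6 /C
Step 2: dL = 13.3e-6 * 121 * 1486
dL = 2.3914 um


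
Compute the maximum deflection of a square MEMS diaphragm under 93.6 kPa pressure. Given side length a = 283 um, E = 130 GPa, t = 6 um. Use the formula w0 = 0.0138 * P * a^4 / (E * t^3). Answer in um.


Step 1: Convert pressure to compatible units (E is in GPa, so P in GPa).
P = 93.6 kPa = 93.6e-6 GPa
Step 2: Compute numerator: 0.0138 * P * a^4.
a^4 = 283^4 = 6414247921
numerator = 0.0138 * 93.6e-6 * 6414247921 = 8.28516e+03
Step 3: Compute denominator: E * t^3 = 130 * 6^3 = 28080
Step 4: w0 = numerator / denominator = 8.28516e+03 / 28080 = 0.2951 um


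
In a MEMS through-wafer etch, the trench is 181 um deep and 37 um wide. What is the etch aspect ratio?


Step 1: AR = depth / width
Step 2: AR = 181 / 37
AR = 4.9


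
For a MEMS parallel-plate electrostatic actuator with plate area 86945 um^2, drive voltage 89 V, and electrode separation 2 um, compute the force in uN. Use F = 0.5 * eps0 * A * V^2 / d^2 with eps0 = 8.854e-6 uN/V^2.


Step 1: Identify parameters.
eps0 = 8.854e-6 uN/V^2, A = 86945 um^2, V = 89 V, d = 2 um
Step 2: Compute V^2 = 89^2 = 7921
Step 3: Compute d^2 = 2^2 = 4
Step 4: F = 0.5 * 8.854e-6 * 86945 * 7921 / 4
F = 762.209 uN


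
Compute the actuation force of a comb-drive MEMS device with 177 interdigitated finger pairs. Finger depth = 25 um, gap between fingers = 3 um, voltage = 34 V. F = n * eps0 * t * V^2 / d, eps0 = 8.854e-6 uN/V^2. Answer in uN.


Step 1: Parameters: n=177, eps0=8.854e-6 uN/V^2, t=25 um, V=34 V, d=3 um
Step 2: V^2 = 1156
Step 3: F = 177 * 8.854e-6 * 25 * 1156 / 3
F = 15.097 uN


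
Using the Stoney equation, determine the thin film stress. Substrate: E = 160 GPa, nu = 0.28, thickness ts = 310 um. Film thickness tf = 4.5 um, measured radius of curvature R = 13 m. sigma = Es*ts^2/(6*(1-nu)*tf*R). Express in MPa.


Step 1: Compute numerator: Es * ts^2 = 160 * 310^2 = 15376000 (GPa*um^2)
Step 2: Compute denominator (R in um): 6*(1-nu)*tf*R = 6*0.72*4.5*13e6 = 252720000.0 (um^2)
Step 3: sigma (GPa) = 15376000 / 252720000.0 = 6.0842e-02 GPa
Step 4: Convert to MPa (x1000): sigma = 60.8 MPa


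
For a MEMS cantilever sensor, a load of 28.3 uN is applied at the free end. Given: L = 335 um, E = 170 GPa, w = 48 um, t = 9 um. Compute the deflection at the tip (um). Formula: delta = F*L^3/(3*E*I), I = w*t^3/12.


Step 1: Calculate the second moment of area.
I = w * t^3 / 12 = 48 * 9^3 / 12 = 2916.0 um^4
Step 2: Convert E to consistent units (1 GPa = 1000 uN/um^2).
E = 170 GPa = 170000 uN/um^2
Step 3: Calculate tip deflection.
delta = F * L^3 / (3 * E * I)
delta = 28.3 * 335^3 / (3 * 170000 * 2916.0)
delta = 0.7154 um


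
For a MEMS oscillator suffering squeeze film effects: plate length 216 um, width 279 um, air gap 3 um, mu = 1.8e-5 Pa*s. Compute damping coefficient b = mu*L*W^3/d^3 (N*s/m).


Step 1: Convert to SI.
L = 216e-6 m, W = 279e-6 m, d = 3e-6 m
Step 2: W^3 = (279e-6)^3 = 2.17e-11 m^3
Step 3: d^3 = (3e-6)^3 = 2.70e-17 m^3
Step 4: b = 1.8e-5 * 216e-6 * 2.17e-11 / 2.70e-17
b = 3.13e-03 N*s/m


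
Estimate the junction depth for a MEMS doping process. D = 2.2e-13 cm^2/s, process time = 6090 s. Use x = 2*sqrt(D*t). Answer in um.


Step 1: Compute D*t = 2.2e-13 * 6090 = 1.3398e-09 cm^2
Step 2: sqrt(D*t) = 3.6603e-05 cm
Step 3: x = 2 * 3.6603e-05 cm = 7.3206e-05 cm
Step 4: Convert to um (1 cm = 1e4 um): x = 0.732 um


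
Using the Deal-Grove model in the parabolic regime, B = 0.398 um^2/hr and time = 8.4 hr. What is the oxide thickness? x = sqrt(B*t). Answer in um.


Step 1: Compute B*t = 0.398 * 8.4 = 3.3432
Step 2: x = sqrt(3.3432)
x = 1.828 um


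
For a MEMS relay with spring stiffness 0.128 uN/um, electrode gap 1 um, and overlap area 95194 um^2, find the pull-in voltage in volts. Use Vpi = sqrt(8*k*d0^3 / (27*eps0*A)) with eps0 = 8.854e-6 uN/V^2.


Step 1: Compute numerator: 8 * k * d0^3 = 8 * 0.128 * 1^3 = 1.024
Step 2: Compute denominator: 27 * eps0 * A = 27 * 8.854e-6 * 95194 = 22.756887
Step 3: Vpi = sqrt(1.024 / 22.756887)
Vpi = 0.21 V


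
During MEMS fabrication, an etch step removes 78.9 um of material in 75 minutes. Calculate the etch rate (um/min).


Step 1: Etch rate = depth / time
Step 2: rate = 78.9 / 75
rate = 1.052 um/min


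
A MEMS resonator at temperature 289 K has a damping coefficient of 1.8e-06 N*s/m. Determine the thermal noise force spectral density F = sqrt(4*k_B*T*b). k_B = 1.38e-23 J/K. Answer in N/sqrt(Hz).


Step 1: Compute 4 * k_B * T * b
= 4 * 1.38e-23 * 289 * 1.8e-06
= 2.8715e-26 N^2/Hz
Step 2: F_noise = sqrt(2.8715e-26)
F_noise = 1.69e-13 N/sqrt(Hz)


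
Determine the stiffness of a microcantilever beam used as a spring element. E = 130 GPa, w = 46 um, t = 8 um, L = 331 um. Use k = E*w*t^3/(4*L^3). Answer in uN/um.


Step 1: Convert E to consistent units (1 GPa = 1000 uN/um^2).
E = 130 GPa = 130000 uN/um^2
Step 2: Compute t^3 = 8^3 = 512
Step 3: Compute L^3 = 331^3 = 36264691
Step 4: k = 130000 * 46 * 512 / (4 * 36264691)
k = 21.107 uN/um


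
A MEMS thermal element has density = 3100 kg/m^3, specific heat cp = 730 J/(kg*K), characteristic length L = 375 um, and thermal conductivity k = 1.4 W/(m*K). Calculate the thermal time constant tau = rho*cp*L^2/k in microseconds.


Step 1: Convert L to m: L = 375e-6 m
Step 2: L^2 = (375e-6)^2 = 1.40625e-07 m^2
Step 3: tau = 3100 * 730 * 1.40625e-07 / 1.4 = 2.2731026786e-01 s
Step 4: Convert to microseconds (multiply by 1e6).
tau = 227310.268 us


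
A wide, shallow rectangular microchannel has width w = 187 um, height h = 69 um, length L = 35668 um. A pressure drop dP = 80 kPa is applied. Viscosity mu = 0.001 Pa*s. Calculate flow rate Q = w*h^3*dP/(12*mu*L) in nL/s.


Step 1: Convert all dimensions to SI (meters).
w = 187e-6 m, h = 69e-6 m, L = 35668e-6 m, dP = 80e3 Pa
Step 2: Q = w * h^3 * dP / (12 * mu * L)
Q = 187e-6 * (69e-6)^3 * 80e3 / (12 * 0.001 * 35668e-6) = 1.148203488e-08 m^3/s
Step 3: Convert Q from m^3/s to nL/s (1 m^3 = 1e12 nL, so multiply by 1e12).
Q = 11482.035 nL/s


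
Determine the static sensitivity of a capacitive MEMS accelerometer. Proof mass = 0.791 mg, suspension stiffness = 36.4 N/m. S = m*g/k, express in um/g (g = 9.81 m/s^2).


Step 1: Convert mass: m = 0.791 mg = 7.91e-07 kg
Step 2: S = m * g / k = 7.91e-07 * 9.81 / 36.4
Step 3: S = 2.13e-07 m/g
Step 4: Convert to um/g: S = 0.213 um/g


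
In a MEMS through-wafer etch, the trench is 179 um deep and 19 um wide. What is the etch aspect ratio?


Step 1: AR = depth / width
Step 2: AR = 179 / 19
AR = 9.4


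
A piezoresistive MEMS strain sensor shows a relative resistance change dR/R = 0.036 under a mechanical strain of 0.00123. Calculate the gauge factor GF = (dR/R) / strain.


Step 1: Identify values.
dR/R = 0.036, strain = 0.00123
Step 2: GF = (dR/R) / strain = 0.036 / 0.00123
GF = 29.3


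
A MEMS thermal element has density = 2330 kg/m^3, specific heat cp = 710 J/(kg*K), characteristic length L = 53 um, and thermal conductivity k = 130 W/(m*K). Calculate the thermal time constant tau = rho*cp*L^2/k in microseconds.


Step 1: Convert L to m: L = 53e-6 m
Step 2: L^2 = (53e-6)^2 = 2.809e-09 m^2
Step 3: tau = 2330 * 710 * 2.809e-09 / 130 = 3.574561e-05 s
Step 4: Convert to microseconds (multiply by 1e6).
tau = 35.746 us


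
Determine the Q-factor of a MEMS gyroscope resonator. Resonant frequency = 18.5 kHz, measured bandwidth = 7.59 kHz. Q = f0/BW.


Step 1: Q = f0 / bandwidth
Step 2: Q = 18.5 / 7.59
Q = 2.4


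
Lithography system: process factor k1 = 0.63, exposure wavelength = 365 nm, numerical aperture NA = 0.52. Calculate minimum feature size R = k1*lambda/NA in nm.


Step 1: Identify values: k1 = 0.63, lambda = 365 nm, NA = 0.52
Step 2: R = k1 * lambda / NA
R = 0.63 * 365 / 0.52
R = 442.2 nm


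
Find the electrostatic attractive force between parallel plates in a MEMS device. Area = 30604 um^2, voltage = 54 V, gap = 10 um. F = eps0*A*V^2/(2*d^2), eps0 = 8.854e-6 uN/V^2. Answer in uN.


Step 1: Identify parameters.
eps0 = 8.854e-6 uN/V^2, A = 30604 um^2, V = 54 V, d = 10 um
Step 2: Compute V^2 = 54^2 = 2916
Step 3: Compute d^2 = 10^2 = 100
Step 4: F = 0.5 * 8.854e-6 * 30604 * 2916 / 100
F = 3.951 uN


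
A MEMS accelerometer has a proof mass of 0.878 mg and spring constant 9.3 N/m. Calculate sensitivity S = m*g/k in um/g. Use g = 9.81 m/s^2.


Step 1: Convert mass: m = 0.878 mg = 8.78e-07 kg
Step 2: S = m * g / k = 8.78e-07 * 9.81 / 9.3
Step 3: S = 9.26e-07 m/g
Step 4: Convert to um/g: S = 0.926 um/g


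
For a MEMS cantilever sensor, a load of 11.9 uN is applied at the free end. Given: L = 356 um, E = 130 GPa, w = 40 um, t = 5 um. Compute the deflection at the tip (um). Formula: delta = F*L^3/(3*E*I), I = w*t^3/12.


Step 1: Calculate the second moment of area.
I = w * t^3 / 12 = 40 * 5^3 / 12 = 416.6667 um^4
Step 2: Convert E to consistent units (1 GPa = 1000 uN/um^2).
E = 130 GPa = 130000 uN/um^2
Step 3: Calculate tip deflection.
delta = F * L^3 / (3 * E * I)
delta = 11.9 * 356^3 / (3 * 130000 * 416.6667)
delta = 3.304 um


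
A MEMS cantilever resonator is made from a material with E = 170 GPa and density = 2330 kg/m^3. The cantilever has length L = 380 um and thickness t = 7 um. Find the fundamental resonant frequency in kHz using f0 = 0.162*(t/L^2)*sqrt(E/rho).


Step 1: Convert units to SI.
t_SI = 7e-6 m, L_SI = 380e-6 m
Step 2: Calculate sqrt(E/rho).
sqrt(170e9 / 2330) = 8541.74 m/s
Step 3: Compute f0.
f0 = 0.162 * 7e-6 / (380e-6)^2 * 8541.74 = 67079.9 Hz = 67.08 kHz


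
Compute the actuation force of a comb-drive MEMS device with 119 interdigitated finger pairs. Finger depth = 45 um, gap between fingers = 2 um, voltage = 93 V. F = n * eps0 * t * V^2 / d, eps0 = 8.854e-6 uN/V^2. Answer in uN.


Step 1: Parameters: n=119, eps0=8.854e-6 uN/V^2, t=45 um, V=93 V, d=2 um
Step 2: V^2 = 8649
Step 3: F = 119 * 8.854e-6 * 45 * 8649 / 2
F = 205.038 uN


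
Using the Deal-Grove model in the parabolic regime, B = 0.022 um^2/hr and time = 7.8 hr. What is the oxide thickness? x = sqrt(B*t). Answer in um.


Step 1: Compute B*t = 0.022 * 7.8 = 0.1716
Step 2: x = sqrt(0.1716)
x = 0.414 um


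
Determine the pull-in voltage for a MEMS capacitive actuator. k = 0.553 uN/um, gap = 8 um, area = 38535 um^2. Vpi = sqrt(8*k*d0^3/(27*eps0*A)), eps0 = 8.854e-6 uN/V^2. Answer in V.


Step 1: Compute numerator: 8 * k * d0^3 = 8 * 0.553 * 8^3 = 2265.088
Step 2: Compute denominator: 27 * eps0 * A = 27 * 8.854e-6 * 38535 = 9.2121
Step 3: Vpi = sqrt(2265.088 / 9.2121)
Vpi = 15.68 V


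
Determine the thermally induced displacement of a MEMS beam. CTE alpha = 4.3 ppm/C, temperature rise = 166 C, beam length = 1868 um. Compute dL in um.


Step 1: Convert CTE: alpha = 4.3 ppm/C = 4.3e-6 /C
Step 2: dL = 4.3e-6 * 166 * 1868
dL = 1.3334 um


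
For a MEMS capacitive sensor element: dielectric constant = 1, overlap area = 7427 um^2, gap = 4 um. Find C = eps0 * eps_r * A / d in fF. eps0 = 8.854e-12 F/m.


Step 1: Convert area to m^2: A = 7427e-12 m^2
Step 2: Convert gap to m: d = 4e-6 m
Step 3: C = eps0 * eps_r * A / d
C = 8.854e-12 * 1 * 7427e-12 / 4e-6
Step 4: Convert to fF (multiply by 1e15).
C = 16.44 fF


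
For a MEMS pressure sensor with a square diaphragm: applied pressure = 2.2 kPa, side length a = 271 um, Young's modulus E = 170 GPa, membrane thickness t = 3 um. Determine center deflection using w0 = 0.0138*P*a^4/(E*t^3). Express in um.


Step 1: Convert pressure to compatible units (E is in GPa, so P in GPa).
P = 2.2 kPa = 2.2e-6 GPa
Step 2: Compute numerator: 0.0138 * P * a^4.
a^4 = 271^4 = 5393580481
numerator = 0.0138 * 2.2e-6 * 5393580481 = 1.6375e+02
Step 3: Compute denominator: E * t^3 = 170 * 3^3 = 4590
Step 4: w0 = numerator / denominator = 1.6375e+02 / 4590 = 0.0357 um


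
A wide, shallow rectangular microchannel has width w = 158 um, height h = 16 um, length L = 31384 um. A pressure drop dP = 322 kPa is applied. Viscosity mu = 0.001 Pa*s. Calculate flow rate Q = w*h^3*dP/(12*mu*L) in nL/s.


Step 1: Convert all dimensions to SI (meters).
w = 158e-6 m, h = 16e-6 m, L = 31384e-6 m, dP = 322e3 Pa
Step 2: Q = w * h^3 * dP / (12 * mu * L)
Q = 158e-6 * (16e-6)^3 * 322e3 / (12 * 0.001 * 31384e-6) = 5.5332891e-10 m^3/s
Step 3: Convert Q from m^3/s to nL/s (1 m^3 = 1e12 nL, so multiply by 1e12).
Q = 553.329 nL/s


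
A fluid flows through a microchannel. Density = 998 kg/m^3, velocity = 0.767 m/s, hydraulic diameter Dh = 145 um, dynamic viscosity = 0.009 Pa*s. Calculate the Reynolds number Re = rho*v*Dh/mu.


Step 1: Convert Dh to meters: Dh = 145e-6 m
Step 2: Re = rho * v * Dh / mu
Re = 998 * 0.767 * 145e-6 / 0.009
Re = 12.333


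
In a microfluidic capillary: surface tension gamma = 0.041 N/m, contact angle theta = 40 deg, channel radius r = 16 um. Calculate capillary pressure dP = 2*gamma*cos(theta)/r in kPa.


Step 1: cos(40 deg) = 0.766
Step 2: Convert r to m: r = 16e-6 m
Step 3: dP = 2 * 0.041 * 0.766 / 16e-6 = 3925.8 Pa
Step 4: Convert Pa to kPa (divide by 1000).
dP = 3.93 kPa


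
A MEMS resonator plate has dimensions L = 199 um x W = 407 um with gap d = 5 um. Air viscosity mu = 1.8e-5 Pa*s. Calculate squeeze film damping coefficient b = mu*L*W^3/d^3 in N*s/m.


Step 1: Convert to SI.
L = 199e-6 m, W = 407e-6 m, d = 5e-6 m
Step 2: W^3 = (407e-6)^3 = 6.74e-11 m^3
Step 3: d^3 = (5e-6)^3 = 1.25e-16 m^3
Step 4: b = 1.8e-5 * 199e-6 * 6.74e-11 / 1.25e-16
b = 1.93e-03 N*s/m


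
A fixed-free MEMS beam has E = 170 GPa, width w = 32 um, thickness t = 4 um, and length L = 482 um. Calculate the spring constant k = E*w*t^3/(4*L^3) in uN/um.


Step 1: Convert E to consistent units (1 GPa = 1000 uN/um^2).
E = 170 GPa = 170000 uN/um^2
Step 2: Compute t^3 = 4^3 = 64
Step 3: Compute L^3 = 482^3 = 111980168
Step 4: k = 170000 * 32 * 64 / (4 * 111980168)
k = 0.7773 uN/um


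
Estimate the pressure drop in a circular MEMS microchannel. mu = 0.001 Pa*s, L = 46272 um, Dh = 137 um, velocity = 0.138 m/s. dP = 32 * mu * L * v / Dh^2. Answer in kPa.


Step 1: Convert to SI: L = 46272e-6 m, Dh = 137e-6 m
Step 2: dP = 32 * 0.001 * 46272e-6 * 0.138 / (137e-6)^2
Step 3: dP = 10886.95 Pa
Step 4: Convert to kPa: dP = 10.89 kPa


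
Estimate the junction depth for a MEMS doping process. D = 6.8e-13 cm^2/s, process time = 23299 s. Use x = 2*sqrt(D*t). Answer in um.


Step 1: Compute D*t = 6.8e-13 * 23299 = 1.584332e-08 cm^2
Step 2: sqrt(D*t) = 1.2587e-04 cm
Step 3: x = 2 * 1.2587e-04 cm = 2.5174e-04 cm
Step 4: Convert to um (1 cm = 1e4 um): x = 2.517 um


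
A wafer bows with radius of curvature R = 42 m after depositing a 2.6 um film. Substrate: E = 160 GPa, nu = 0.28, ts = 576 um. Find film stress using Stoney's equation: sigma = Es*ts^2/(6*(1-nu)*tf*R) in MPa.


Step 1: Compute numerator: Es * ts^2 = 160 * 576^2 = 53084160 (GPa*um^2)
Step 2: Compute denominator (R in um): 6*(1-nu)*tf*R = 6*0.72*2.6*42e6 = 471744000.0 (um^2)
Step 3: sigma (GPa) = 53084160 / 471744000.0 = 1.12527e-01 GPa
Step 4: Convert to MPa (x1000): sigma = 112.5 MPa


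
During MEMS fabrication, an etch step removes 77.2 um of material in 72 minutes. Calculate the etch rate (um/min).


Step 1: Etch rate = depth / time
Step 2: rate = 77.2 / 72
rate = 1.072 um/min
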